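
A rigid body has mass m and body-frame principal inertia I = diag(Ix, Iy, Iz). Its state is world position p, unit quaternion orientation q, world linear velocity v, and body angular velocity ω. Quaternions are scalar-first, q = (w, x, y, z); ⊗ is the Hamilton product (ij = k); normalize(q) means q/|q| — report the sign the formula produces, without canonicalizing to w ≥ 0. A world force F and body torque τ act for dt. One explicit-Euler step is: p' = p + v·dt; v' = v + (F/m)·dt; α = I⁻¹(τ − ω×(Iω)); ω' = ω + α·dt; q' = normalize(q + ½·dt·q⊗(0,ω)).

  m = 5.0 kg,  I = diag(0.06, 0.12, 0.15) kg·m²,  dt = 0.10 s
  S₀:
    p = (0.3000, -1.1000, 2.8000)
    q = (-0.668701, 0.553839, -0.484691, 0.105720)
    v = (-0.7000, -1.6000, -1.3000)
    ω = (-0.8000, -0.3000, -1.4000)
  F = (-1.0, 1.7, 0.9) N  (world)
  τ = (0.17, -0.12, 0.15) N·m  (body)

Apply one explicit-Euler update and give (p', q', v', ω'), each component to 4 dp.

p' = (0.2300, -1.2600, 2.6700)
q' = (-0.6443, 0.6140, -0.4386, 0.1244)
v' = (-0.7200, -1.5660, -1.2820)
ω' = (-0.5377, -0.3160, -1.3096)

p + v·dt = (0.2300, -1.2600, 2.6700)
new velocity v' = (-0.7200, -1.5660, -1.2820)
(τ − ω×Iω)/I = (2.6233, -0.1600, 0.9040)
new body rate ω' = (-0.5377, -0.3160, -1.3096)
2q̇ = q⊗(0,ω) = (0.4456719, 1.2452442, 0.8914089, 0.3822769)
q + ½dt·q⊗(0,ω), renormalized = (-0.6443, 0.6140, -0.4386, 0.1244)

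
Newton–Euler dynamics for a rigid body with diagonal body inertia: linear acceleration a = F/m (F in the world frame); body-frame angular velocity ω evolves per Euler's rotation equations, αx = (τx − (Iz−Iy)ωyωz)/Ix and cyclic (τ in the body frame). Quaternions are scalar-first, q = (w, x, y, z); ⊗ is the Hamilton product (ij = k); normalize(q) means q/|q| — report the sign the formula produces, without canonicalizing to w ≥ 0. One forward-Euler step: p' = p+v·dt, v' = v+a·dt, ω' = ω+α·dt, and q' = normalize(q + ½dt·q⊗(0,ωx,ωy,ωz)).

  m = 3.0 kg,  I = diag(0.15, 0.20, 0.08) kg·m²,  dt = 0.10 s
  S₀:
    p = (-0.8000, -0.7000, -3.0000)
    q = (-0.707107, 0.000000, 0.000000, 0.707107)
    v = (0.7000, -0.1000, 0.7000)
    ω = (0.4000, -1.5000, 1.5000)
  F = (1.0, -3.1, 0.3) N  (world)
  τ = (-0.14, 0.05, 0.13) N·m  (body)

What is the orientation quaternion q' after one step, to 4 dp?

q' = (-0.7558, 0.0387, 0.0668, 0.6503)

q⊗(0,ω) = (-1.0606605, 0.7778177, 1.3435033, -1.0606605)
q + ½dt·q⊗(0,ω), renormalized = (-0.7558, 0.0387, 0.0668, 0.6503)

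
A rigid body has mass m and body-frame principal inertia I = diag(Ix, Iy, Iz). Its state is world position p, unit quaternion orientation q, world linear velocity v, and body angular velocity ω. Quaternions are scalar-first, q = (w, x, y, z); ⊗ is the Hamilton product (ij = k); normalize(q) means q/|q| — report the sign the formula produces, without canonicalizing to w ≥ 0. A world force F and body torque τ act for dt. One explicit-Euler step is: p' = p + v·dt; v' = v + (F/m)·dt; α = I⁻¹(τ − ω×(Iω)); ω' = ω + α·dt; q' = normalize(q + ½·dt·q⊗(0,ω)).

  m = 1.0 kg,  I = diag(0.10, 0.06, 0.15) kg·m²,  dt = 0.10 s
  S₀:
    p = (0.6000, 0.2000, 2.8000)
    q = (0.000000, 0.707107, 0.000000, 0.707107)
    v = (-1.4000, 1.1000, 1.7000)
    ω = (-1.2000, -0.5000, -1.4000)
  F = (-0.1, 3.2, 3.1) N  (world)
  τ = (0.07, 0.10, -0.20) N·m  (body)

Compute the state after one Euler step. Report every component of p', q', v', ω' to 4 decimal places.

a = (-0.1000, 3.2000, 3.1000)
p + v·dt = (0.4600, 0.3100, 2.9700)
v + (F/m)dt = (-1.4100, 1.4200, 2.0100)
(τ − ω×Iω)/I = (0.0700, 3.0667, -1.1733)
new body rate ω' = (-1.1930, -0.1933, -1.5173)
q⊗(0,ω) = (1.8384782, 0.3535535, 0.1414214, -0.3535535)
updated quaternion q' = (0.0915, 0.7215, 0.0070, 0.6863)

p' = (0.4600, 0.3100, 2.9700)
q' = (0.0915, 0.7215, 0.0070, 0.6863)
v' = (-1.4100, 1.4200, 2.0100)
ω' = (-1.1930, -0.1933, -1.5173)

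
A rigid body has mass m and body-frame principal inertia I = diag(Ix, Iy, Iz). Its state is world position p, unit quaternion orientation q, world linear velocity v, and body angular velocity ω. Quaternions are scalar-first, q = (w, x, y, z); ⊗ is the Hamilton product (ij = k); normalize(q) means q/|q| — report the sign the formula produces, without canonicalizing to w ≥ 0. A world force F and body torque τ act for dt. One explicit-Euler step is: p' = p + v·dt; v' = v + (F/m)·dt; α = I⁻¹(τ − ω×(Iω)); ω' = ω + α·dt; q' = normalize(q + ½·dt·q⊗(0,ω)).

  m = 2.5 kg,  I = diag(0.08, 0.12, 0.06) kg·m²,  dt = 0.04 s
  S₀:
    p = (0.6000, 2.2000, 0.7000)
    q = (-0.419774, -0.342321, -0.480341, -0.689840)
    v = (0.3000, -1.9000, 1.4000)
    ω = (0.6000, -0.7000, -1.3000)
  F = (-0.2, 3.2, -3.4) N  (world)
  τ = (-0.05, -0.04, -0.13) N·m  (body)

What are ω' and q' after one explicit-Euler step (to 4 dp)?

ω' = (0.6023, -0.7081, -1.3755)
q' = (-0.4401, -0.3444, -0.4914, -0.6680)

angular accel α = (0.0575, -0.2033, -1.8867)
ω + α·dt = (0.6023, -0.7081, -1.3755)
q⊗(0,ω) = (-1.0276381, -0.1103091, -0.5650795, 1.0735355)
updated quaternion q' = (-0.4401, -0.3444, -0.4914, -0.6680)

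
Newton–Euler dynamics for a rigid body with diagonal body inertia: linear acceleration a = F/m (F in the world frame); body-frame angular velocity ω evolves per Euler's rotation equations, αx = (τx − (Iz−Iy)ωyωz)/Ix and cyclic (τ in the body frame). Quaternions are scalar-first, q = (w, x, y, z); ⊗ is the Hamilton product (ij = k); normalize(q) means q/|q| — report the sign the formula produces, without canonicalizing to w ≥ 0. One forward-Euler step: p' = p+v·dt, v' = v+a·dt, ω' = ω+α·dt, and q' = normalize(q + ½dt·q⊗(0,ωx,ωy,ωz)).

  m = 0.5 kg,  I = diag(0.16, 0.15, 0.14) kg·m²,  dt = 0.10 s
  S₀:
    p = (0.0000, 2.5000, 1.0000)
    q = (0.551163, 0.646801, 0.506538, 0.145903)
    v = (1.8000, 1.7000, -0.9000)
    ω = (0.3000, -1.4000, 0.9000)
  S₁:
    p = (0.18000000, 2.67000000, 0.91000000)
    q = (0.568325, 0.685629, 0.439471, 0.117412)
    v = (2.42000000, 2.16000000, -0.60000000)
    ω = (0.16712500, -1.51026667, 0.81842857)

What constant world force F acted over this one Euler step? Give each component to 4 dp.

F = (3.1000, 2.3000, 1.5000)

v₁ − v₀ = (0.62000000, 0.46000000, 0.30000000)
applied force F = (3.1000, 2.3000, 1.5000)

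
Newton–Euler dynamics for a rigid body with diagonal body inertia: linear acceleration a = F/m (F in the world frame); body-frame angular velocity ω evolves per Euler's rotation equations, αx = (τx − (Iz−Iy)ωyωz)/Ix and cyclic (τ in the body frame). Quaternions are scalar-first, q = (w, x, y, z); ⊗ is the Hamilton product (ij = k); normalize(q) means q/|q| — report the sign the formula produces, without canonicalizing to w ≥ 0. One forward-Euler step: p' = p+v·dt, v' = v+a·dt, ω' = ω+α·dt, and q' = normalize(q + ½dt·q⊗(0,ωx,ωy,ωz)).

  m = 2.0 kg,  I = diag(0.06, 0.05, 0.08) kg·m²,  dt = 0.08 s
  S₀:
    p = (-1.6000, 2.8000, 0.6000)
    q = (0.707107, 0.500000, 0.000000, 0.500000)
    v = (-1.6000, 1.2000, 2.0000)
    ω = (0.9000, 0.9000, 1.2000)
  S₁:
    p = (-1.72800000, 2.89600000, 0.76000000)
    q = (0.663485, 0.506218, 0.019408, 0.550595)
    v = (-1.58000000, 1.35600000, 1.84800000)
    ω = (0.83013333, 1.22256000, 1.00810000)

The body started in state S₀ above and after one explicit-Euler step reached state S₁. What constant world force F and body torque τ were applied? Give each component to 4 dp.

ω₁ − ω₀ = (-0.06986667, 0.32256000, -0.19190000)
I·α + gyro = (-0.0200, 0.1800, -0.2000)
velocity change Δv = (0.02000000, 0.15600000, -0.15200000)
F = m·Δv/dt = (0.5000, 3.9000, -3.8000)

F = (0.5000, 3.9000, -3.8000)
τ = (-0.0200, 0.1800, -0.2000)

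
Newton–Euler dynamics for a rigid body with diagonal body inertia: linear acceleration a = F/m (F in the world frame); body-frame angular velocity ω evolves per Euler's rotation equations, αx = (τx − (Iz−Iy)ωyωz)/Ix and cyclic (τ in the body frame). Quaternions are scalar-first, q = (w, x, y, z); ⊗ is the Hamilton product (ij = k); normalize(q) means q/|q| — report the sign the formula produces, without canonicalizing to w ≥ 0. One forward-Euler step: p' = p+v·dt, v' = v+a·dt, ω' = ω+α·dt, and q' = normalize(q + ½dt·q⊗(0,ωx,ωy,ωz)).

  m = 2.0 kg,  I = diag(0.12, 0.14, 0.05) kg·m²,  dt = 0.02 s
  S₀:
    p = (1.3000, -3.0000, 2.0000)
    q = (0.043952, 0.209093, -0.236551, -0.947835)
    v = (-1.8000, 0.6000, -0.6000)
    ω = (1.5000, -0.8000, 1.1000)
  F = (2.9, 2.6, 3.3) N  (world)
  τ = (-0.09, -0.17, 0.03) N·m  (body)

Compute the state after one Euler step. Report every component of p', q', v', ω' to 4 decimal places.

p' = (1.2640, -2.9880, 1.9880)
q' = (0.0493, 0.1995, -0.2534, -0.9453)
v' = (-1.7710, 0.6260, -0.5670)
ω' = (1.4718, -0.8408, 1.1216)

a = F/m = (1.4500, 1.3000, 1.6500)
new position p' = (1.2640, -2.9880, 1.9880)
new velocity v' = (-1.7710, 0.6260, -0.5670)
precession coupling ω×(Iω) = (0.0792, 0.1155, -0.0240)
(τ − ω×Iω)/I = (-1.4100, -2.0393, 1.0800)
new body rate ω' = (1.4718, -0.8408, 1.1216)
Hamilton product q⊗(0,ω) = (0.5397382, -0.9525461, -1.6869164, 0.2358993)
q' = normalize(q + ½dt·q⊗(0,ω)) = (0.0493, 0.1995, -0.2534, -0.9453)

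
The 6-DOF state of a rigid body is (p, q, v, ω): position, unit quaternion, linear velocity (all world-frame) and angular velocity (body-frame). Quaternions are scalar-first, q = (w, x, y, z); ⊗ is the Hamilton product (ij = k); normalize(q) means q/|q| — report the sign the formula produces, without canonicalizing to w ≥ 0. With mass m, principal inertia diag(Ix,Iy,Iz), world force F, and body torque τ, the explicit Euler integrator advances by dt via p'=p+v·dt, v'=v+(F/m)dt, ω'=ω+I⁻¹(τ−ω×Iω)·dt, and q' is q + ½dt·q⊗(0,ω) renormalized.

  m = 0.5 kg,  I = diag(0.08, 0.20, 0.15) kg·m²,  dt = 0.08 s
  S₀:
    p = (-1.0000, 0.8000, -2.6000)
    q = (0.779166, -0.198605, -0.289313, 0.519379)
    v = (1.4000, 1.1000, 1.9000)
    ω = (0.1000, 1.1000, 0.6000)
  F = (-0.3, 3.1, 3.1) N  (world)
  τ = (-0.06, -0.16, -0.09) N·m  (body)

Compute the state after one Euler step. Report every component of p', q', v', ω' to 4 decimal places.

p' = (-0.8880, 0.8880, -2.4480)
q' = (0.7792, -0.2250, -0.2479, 0.5298)
v' = (1.3520, 1.5960, 2.3960)
ω' = (0.0730, 1.0377, 0.5450)

p' = p + v·dt = (-0.8880, 0.8880, -2.4480)
v' = v + a·dt = (1.3520, 1.5960, 2.3960)
gyro term ω×Iω = (-0.0330, -0.0042, 0.0132)
angular accel α = (-0.3375, -0.7790, -0.6880)
ω' = ω + α·dt = (0.0730, 1.0377, 0.5450)
q⊗(0,ω) = (0.0264774, -0.6669881, 1.0281835, 0.2779654)
updated quaternion q' = (0.7792, -0.2250, -0.2479, 0.5298)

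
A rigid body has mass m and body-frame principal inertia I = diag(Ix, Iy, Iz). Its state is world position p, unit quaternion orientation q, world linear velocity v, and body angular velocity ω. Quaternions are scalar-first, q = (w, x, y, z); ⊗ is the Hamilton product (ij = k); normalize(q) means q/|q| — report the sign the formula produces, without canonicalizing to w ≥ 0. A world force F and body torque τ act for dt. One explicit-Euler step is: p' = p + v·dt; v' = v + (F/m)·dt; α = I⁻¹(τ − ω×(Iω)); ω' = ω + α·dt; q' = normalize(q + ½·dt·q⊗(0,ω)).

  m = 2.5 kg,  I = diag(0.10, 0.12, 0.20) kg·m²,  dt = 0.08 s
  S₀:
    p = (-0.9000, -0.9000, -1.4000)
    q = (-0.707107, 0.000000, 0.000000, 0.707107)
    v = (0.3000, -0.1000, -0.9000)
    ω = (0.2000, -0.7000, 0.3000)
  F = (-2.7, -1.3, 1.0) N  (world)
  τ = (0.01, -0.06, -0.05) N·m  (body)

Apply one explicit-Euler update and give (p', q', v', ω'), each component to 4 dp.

p' = (-0.8760, -0.9080, -1.4720)
q' = (-0.7152, 0.0141, 0.0254, 0.6983)
v' = (0.2136, -0.1416, -0.8680)
ω' = (0.2214, -0.7360, 0.2811)

ω×(Iω) gyroscopic = (-0.0168, -0.0060, -0.0028)
angular accel α = (0.2680, -0.4500, -0.2360)
ω + α·dt = (0.2214, -0.7360, 0.2811)
q⊗(0,ω) = (-0.2121321, 0.3535535, 0.6363963, -0.2121321)
updated quaternion q' = (-0.7152, 0.0141, 0.0254, 0.6983)
linear accel F/m = (-1.0800, -0.5200, 0.4000)
p + v·dt = (-0.8760, -0.9080, -1.4720)
v + (F/m)dt = (0.2136, -0.1416, -0.8680)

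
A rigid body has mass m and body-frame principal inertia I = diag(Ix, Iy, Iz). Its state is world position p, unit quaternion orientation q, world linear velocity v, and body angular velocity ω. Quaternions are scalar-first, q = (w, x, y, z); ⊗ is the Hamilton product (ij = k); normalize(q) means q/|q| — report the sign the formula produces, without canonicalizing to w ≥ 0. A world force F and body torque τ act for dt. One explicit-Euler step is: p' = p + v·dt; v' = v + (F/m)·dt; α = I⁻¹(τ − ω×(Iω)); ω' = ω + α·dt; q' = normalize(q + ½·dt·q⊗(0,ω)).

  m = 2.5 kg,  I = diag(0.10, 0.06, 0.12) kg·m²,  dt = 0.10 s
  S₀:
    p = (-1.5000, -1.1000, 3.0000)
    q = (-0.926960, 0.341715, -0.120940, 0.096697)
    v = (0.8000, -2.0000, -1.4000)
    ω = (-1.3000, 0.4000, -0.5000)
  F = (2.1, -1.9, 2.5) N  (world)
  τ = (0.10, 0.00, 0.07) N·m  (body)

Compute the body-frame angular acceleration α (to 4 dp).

α = (1.1200, 0.2167, 0.4100)

ω×(Iω) gyroscopic = (-0.0120, -0.0130, 0.0208)
angular accel α = (1.1200, 0.2167, 0.4100)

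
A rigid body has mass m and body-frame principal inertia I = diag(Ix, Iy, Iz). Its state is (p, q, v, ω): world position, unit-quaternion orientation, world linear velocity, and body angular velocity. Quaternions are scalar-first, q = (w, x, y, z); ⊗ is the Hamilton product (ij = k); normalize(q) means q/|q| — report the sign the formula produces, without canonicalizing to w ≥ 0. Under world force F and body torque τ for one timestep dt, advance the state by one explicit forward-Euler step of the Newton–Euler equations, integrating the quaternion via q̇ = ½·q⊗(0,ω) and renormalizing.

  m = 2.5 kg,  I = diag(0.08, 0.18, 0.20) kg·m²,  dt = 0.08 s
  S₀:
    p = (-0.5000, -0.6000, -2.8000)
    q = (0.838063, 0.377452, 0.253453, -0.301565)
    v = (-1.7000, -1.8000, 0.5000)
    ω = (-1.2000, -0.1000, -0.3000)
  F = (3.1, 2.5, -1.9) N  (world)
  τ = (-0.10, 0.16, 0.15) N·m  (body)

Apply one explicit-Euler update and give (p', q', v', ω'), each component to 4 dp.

linear accel F/m = (1.2400, 1.0000, -0.7600)
p' = p + v·dt = (-0.6360, -0.7440, -2.7600)
v + (F/m)dt = (-1.6008, -1.7200, 0.4392)
α = I⁻¹(τ − ω×Iω) = (-1.2575, 1.1289, 0.6900)
ω + α·dt = (-1.3006, -0.0097, -0.2448)
Hamilton product q⊗(0,ω) = (0.3878182, -1.1118680, 0.3913073, 0.0149795)
q' = normalize(q + ½dt·q⊗(0,ω)) = (0.8525, 0.3326, 0.2688, -0.3006)

p' = (-0.6360, -0.7440, -2.7600)
q' = (0.8525, 0.3326, 0.2688, -0.3006)
v' = (-1.6008, -1.7200, 0.4392)
ω' = (-1.3006, -0.0097, -0.2448)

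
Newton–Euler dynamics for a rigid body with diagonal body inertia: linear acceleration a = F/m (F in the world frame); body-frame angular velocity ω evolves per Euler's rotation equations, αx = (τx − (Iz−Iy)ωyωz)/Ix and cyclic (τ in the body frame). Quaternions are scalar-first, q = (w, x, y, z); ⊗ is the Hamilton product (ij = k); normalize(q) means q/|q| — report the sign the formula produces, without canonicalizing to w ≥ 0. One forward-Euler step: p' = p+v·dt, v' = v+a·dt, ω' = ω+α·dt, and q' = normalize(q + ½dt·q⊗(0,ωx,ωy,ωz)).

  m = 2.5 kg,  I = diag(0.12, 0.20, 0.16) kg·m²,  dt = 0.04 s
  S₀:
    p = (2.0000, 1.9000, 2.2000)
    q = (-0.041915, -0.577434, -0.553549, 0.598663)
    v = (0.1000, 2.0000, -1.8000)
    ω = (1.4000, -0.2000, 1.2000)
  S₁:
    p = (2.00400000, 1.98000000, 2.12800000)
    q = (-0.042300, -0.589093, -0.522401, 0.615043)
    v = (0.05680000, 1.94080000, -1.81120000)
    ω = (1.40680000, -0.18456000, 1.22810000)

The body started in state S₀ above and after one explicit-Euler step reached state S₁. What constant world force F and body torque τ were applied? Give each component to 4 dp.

F = (-2.7000, -3.7000, -0.7000)
τ = (0.0300, 0.0100, 0.0900)

rate change Δω = (0.00680000, 0.01544000, 0.02810000)
precession coupling = (0.0096, -0.0672, -0.0224)
applied torque τ = (0.0300, 0.0100, 0.0900)
velocity change Δv = (-0.04320000, -0.05920000, -0.01120000)
applied force F = (-2.7000, -3.7000, -0.7000)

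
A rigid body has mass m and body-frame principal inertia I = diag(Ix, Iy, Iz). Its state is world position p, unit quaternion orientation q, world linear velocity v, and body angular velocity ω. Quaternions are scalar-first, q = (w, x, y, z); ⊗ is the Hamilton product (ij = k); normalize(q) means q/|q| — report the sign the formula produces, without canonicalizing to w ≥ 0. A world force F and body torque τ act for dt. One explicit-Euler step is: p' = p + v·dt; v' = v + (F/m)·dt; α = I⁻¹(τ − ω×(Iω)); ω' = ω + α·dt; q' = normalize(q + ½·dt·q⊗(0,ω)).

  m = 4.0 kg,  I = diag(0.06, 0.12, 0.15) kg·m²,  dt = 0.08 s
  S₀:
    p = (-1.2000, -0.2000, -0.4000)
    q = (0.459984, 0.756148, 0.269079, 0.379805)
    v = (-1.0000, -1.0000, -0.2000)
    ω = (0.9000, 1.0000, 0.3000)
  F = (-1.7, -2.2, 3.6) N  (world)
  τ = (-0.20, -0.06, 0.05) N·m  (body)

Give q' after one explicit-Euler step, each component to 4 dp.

q' = (0.4168, 0.7596, 0.2916, 0.4053)

Hamilton product q⊗(0,ω) = (-1.0635537, 0.1149043, 0.5749641, 0.6519721)
q + ½dt·q⊗(0,ω), renormalized = (0.4168, 0.7596, 0.2916, 0.4053)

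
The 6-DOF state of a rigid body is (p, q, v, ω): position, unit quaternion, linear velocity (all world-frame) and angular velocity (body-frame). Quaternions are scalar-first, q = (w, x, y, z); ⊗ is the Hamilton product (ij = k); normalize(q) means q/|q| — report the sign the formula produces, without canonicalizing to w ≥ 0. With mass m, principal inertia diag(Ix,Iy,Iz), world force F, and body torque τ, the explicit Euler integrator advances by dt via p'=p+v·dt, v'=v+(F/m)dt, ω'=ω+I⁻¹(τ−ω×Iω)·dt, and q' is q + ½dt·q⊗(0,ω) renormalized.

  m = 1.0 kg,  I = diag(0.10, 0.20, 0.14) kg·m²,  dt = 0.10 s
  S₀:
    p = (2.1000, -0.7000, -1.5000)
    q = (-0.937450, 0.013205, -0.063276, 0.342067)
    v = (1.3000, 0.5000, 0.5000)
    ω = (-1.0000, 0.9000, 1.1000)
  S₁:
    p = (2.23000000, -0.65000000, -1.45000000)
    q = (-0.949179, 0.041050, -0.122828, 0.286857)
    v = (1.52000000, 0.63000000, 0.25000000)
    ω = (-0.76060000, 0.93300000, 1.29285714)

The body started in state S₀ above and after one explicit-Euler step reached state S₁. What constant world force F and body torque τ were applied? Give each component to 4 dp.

Δv = v₁−v₀ = (0.22000000, 0.13000000, -0.25000000)
applied force F = (2.2000, 1.3000, -2.5000)
Δω = ω₁−ω₀ = (0.23940000, 0.03300000, 0.19285714)
ω₀×(Iω₀) = (-0.0594, 0.0440, -0.0900)
applied torque τ = (0.1800, 0.1100, 0.1800)

F = (2.2000, 1.3000, -2.5000)
τ = (0.1800, 0.1100, 0.1800)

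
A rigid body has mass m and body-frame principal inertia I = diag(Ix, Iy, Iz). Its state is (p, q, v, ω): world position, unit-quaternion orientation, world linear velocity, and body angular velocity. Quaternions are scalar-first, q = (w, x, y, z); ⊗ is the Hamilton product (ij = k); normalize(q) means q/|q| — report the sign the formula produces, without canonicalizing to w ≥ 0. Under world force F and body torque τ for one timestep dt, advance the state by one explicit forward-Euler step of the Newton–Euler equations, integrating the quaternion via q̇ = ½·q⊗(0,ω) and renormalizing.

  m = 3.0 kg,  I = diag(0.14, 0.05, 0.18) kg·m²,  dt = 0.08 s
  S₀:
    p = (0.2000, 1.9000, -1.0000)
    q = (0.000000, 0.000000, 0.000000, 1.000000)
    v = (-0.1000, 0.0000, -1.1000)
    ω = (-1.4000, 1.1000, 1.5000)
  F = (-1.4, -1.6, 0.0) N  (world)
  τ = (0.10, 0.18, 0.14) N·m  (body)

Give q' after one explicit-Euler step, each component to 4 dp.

Hamilton product q⊗(0,ω) = (-1.5000000, -1.1000000, -1.4000000, 0.0000000)
q' = normalize(q + ½dt·q⊗(0,ω)) = (-0.0597, -0.0438, -0.0558, 0.9957)

q' = (-0.0597, -0.0438, -0.0558, 0.9957)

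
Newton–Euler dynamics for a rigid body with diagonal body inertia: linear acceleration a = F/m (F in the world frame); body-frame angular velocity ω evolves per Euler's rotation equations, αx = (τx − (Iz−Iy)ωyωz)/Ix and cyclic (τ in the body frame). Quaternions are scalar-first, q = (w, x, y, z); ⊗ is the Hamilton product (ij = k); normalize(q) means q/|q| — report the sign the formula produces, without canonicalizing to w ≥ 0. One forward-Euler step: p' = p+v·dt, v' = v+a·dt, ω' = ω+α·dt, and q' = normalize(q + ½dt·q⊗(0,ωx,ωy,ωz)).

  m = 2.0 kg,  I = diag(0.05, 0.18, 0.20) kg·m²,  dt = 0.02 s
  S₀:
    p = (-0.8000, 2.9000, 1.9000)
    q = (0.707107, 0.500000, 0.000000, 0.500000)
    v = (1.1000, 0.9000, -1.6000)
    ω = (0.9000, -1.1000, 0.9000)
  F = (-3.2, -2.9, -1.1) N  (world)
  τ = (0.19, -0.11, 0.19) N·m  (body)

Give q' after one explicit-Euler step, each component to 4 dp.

q' = (0.6980, 0.5118, -0.0078, 0.5008)

Hamilton product q⊗(0,ω) = (-0.9000000, 1.1863963, -0.7778177, 0.0863963)
updated quaternion q' = (0.6980, 0.5118, -0.0078, 0.5008)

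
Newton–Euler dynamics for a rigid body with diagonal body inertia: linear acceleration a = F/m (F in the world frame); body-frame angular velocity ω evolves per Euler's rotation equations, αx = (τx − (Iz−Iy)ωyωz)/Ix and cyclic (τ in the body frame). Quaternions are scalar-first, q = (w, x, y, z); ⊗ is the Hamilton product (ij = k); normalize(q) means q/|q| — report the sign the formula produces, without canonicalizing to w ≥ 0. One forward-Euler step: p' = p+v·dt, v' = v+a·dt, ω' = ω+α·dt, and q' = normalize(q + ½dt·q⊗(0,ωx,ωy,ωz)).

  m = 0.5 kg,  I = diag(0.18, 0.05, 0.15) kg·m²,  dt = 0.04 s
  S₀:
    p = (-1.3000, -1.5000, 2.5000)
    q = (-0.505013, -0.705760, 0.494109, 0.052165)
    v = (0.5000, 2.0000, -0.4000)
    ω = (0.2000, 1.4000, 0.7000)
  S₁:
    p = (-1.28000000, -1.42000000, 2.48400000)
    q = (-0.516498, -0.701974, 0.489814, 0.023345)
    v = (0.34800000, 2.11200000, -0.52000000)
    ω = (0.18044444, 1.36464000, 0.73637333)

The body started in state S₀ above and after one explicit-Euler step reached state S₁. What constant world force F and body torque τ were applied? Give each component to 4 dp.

ω₁ − ω₀ = (-0.01955556, -0.03536000, 0.03637333)
τ = I·(Δω/dt) + ω₀×(Iω₀) = (0.0100, -0.0400, 0.1000)
velocity change Δv = (-0.15200000, 0.11200000, -0.12000000)
F = m·Δv/dt = (-1.9000, 1.4000, -1.5000)

F = (-1.9000, 1.4000, -1.5000)
τ = (0.0100, -0.0400, 0.1000)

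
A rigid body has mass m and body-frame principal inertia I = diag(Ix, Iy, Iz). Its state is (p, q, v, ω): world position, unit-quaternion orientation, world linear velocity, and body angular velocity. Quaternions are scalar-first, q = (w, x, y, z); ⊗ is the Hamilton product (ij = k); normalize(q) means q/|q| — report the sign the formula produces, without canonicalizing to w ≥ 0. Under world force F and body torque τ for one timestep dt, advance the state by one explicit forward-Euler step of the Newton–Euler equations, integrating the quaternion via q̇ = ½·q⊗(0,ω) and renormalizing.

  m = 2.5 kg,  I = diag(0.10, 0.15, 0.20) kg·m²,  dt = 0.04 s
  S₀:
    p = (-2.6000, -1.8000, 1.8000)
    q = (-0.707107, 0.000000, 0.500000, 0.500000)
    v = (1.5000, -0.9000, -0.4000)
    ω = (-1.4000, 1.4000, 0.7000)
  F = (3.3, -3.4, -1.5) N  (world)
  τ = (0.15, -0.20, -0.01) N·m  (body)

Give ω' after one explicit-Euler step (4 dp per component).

ω' = (-1.3596, 1.3205, 0.7176)

ω×(Iω) gyroscopic = (0.0490, 0.0980, -0.0980)
angular accel α = (1.0100, -1.9867, 0.4400)
ω' = ω + α·dt = (-1.3596, 1.3205, 0.7176)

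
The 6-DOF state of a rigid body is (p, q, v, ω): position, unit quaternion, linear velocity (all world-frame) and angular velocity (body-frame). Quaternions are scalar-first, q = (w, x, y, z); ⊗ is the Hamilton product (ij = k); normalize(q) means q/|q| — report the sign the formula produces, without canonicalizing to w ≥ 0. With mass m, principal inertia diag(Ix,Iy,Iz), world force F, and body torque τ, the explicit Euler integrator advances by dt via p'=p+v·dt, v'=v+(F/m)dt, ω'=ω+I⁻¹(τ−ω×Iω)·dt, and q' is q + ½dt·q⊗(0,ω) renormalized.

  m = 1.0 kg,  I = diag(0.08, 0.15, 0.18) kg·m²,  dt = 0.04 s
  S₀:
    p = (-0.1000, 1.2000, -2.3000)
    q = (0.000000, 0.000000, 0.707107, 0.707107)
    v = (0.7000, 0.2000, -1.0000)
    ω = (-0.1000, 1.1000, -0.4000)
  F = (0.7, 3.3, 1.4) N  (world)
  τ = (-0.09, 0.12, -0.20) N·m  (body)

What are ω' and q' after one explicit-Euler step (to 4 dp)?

(τ − ω×Iω)/I = (-0.9600, 0.8267, -1.0683)
ω + α·dt = (-0.1384, 1.1331, -0.4427)
2q̇ = q⊗(0,ω) = (-0.4949749, -1.0606605, -0.0707107, 0.0707107)
q' = normalize(q + ½dt·q⊗(0,ω)) = (-0.0099, -0.0212, 0.7055, 0.7083)

ω' = (-0.1384, 1.1331, -0.4427)
q' = (-0.0099, -0.0212, 0.7055, 0.7083)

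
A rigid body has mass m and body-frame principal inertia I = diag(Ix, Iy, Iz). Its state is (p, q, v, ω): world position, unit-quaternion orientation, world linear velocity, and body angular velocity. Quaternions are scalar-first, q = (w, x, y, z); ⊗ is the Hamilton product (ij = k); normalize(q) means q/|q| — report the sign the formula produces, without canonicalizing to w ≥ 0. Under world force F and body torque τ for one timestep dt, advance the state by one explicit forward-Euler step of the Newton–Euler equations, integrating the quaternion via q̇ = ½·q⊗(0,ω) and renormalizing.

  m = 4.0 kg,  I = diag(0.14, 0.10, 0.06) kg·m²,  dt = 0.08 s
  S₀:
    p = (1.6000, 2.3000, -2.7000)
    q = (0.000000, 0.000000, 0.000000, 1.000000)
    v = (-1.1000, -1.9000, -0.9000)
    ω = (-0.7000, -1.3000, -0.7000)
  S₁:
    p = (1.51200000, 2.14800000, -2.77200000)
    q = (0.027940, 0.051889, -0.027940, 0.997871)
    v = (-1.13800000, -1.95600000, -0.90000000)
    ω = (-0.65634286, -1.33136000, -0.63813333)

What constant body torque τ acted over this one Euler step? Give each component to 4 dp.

rate change Δω = (0.04365714, -0.03136000, 0.06186667)
applied torque τ = (0.0400, 0.0000, 0.0100)

τ = (0.0400, 0.0000, 0.0100)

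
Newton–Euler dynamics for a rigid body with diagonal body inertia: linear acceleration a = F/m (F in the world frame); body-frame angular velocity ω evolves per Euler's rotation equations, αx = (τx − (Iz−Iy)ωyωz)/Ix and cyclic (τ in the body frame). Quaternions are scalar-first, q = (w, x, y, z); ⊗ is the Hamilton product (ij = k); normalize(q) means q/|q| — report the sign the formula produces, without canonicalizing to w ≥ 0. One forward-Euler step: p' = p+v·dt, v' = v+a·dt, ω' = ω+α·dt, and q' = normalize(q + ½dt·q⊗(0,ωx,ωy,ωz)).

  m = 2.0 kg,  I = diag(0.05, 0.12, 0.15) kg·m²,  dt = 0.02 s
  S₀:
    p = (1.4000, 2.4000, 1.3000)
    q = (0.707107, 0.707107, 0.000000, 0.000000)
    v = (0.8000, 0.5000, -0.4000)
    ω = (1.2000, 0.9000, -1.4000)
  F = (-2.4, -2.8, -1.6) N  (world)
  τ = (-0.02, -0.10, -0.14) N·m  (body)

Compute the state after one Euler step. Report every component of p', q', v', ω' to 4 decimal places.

precession coupling ω×(Iω) = (-0.0378, 0.1680, 0.0756)
(τ − ω×Iω)/I = (0.3560, -2.2333, -1.4373)
new body rate ω' = (1.2071, 0.8553, -1.4287)
2q̇ = q⊗(0,ω) = (-0.8485284, 0.8485284, 1.6263461, -0.3535535)
q' = normalize(q + ½dt·q⊗(0,ω)) = (0.6985, 0.7154, 0.0163, -0.0035)
new position p' = (1.4160, 2.4100, 1.2920)
v + (F/m)dt = (0.7760, 0.4720, -0.4160)

p' = (1.4160, 2.4100, 1.2920)
q' = (0.6985, 0.7154, 0.0163, -0.0035)
v' = (0.7760, 0.4720, -0.4160)
ω' = (1.2071, 0.8553, -1.4287)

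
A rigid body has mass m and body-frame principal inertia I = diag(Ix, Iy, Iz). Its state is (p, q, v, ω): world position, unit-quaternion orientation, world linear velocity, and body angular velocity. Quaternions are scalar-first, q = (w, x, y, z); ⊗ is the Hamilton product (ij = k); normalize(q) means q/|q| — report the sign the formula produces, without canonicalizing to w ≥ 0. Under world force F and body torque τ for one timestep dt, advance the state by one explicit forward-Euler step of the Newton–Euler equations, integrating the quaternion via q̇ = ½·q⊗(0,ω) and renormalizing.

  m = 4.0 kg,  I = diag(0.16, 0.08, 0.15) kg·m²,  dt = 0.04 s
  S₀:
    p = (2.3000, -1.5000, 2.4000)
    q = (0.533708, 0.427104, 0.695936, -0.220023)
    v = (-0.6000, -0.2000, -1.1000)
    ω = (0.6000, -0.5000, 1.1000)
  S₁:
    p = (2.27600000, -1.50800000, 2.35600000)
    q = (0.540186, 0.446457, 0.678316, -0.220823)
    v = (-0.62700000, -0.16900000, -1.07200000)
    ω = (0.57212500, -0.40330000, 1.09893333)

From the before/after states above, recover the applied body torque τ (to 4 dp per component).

τ = (-0.1500, 0.2000, 0.0200)

Δω = ω₁−ω₀ = (-0.02787500, 0.09670000, -0.00106667)
gyro term ω₀×Iω₀ = (-0.0385, 0.0066, 0.0240)
τ = I·(Δω/dt) + ω₀×(Iω₀) = (-0.1500, 0.2000, 0.0200)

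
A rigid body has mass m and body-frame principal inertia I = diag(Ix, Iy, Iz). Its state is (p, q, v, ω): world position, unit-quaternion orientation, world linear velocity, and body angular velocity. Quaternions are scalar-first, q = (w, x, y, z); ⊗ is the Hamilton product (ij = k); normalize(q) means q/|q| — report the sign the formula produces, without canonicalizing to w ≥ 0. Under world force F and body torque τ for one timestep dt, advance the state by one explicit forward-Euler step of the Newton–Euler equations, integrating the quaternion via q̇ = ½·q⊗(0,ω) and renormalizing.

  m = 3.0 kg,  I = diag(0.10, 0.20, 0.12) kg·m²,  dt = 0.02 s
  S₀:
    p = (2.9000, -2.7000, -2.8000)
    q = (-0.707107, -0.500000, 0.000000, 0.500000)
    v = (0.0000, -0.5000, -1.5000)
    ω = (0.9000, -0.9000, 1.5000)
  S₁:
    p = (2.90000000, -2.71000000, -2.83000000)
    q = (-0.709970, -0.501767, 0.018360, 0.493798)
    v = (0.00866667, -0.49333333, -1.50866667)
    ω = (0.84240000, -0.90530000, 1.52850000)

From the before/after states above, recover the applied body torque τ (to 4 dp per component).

ω₁ − ω₀ = (-0.05760000, -0.00530000, 0.02850000)
I·α + gyro = (-0.1800, -0.0800, 0.0900)

τ = (-0.1800, -0.0800, 0.0900)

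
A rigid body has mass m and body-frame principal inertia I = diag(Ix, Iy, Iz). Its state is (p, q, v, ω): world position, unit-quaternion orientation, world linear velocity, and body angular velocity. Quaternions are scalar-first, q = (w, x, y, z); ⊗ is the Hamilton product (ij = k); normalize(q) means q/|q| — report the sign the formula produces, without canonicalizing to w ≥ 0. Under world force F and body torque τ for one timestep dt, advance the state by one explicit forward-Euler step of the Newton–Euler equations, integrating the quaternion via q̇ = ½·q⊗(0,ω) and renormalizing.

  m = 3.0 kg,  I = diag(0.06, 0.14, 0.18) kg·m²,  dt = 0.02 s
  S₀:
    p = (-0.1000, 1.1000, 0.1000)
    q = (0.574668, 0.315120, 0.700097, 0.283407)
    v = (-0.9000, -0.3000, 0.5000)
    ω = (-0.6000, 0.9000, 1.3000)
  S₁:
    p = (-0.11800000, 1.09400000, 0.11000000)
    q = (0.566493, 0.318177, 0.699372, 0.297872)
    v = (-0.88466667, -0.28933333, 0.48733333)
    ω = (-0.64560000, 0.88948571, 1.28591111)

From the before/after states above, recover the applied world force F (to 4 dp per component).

Δv = v₁−v₀ = (0.01533333, 0.01066667, -0.01266667)
applied force F = (2.3000, 1.6000, -1.9000)

F = (2.3000, 1.6000, -1.9000)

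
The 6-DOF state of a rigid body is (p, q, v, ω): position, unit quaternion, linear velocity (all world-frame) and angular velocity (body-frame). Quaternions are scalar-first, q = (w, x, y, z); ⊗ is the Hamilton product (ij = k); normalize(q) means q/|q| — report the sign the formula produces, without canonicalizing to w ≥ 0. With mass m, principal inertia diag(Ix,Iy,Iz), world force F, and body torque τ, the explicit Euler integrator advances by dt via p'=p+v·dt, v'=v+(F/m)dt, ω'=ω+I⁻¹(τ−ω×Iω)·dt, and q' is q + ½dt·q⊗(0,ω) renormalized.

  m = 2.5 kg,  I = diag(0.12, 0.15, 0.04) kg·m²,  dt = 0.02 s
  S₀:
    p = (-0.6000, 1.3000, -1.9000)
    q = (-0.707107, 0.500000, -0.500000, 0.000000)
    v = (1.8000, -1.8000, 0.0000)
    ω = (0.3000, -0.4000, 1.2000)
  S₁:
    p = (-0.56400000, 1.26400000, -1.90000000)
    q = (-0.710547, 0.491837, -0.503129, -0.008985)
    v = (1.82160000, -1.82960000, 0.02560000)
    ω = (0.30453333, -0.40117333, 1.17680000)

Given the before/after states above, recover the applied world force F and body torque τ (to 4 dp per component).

F = (2.7000, -3.7000, 3.2000)
τ = (0.0800, 0.0200, -0.0500)

Δv = v₁−v₀ = (0.02160000, -0.02960000, 0.02560000)
applied force F = (2.7000, -3.7000, 3.2000)
Δω = ω₁−ω₀ = (0.00453333, -0.00117333, -0.02320000)
applied torque τ = (0.0800, 0.0200, -0.0500)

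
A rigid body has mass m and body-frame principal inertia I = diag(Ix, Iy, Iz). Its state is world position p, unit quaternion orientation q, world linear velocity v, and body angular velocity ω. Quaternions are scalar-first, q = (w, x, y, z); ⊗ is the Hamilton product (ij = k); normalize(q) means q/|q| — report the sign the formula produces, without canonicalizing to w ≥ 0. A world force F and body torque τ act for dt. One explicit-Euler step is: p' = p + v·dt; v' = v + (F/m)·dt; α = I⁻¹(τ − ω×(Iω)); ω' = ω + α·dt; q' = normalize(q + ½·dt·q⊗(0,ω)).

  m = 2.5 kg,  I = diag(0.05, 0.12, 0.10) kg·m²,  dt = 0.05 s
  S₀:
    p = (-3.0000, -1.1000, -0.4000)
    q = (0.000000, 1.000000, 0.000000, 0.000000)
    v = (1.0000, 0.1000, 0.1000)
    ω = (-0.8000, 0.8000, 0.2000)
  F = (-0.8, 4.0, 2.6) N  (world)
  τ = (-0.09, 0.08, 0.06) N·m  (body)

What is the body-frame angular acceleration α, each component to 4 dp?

gyro term ω×Iω = (-0.0032, 0.0080, -0.0448)
angular accel α = (-1.7360, 0.6000, 1.0480)

α = (-1.7360, 0.6000, 1.0480)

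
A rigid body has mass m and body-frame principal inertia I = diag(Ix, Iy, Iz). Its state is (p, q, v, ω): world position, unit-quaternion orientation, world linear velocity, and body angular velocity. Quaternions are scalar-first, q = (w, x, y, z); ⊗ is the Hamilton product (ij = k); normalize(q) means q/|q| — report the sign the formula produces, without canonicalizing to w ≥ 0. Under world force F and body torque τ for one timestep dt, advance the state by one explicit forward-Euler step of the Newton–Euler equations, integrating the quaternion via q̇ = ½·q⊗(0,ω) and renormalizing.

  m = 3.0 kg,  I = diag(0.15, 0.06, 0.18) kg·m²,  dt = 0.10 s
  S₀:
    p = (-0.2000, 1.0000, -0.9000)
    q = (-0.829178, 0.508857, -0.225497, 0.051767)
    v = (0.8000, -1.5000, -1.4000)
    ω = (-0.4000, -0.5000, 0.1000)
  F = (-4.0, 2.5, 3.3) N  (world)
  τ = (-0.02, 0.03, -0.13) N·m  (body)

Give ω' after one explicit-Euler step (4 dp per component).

gyro term ω×Iω = (-0.0060, 0.0012, -0.0180)
α = I⁻¹(τ − ω×Iω) = (-0.0933, 0.4800, -0.6222)
new body rate ω' = (-0.4093, -0.4520, 0.0378)

ω' = (-0.4093, -0.4520, 0.0378)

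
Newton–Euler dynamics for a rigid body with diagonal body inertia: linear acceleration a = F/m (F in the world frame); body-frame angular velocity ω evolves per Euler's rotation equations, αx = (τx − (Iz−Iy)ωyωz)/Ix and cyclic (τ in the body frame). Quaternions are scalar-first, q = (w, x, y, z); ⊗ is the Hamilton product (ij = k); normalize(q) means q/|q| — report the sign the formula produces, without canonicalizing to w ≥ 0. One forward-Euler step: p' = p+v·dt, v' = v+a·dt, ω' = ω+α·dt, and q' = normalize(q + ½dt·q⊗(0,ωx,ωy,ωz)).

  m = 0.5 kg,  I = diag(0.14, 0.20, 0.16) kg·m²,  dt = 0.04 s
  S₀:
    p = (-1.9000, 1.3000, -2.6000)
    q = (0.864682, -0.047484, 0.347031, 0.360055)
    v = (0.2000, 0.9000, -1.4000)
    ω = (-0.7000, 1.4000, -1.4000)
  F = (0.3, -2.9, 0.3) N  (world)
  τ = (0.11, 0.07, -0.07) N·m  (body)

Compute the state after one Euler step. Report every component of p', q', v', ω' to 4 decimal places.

ω×(Iω) gyroscopic = (0.0784, -0.0196, -0.0588)
α = I⁻¹(τ − ω×Iω) = (0.2257, 0.4480, -0.0700)
new body rate ω' = (-0.6910, 1.4179, -1.4028)
Hamilton product q⊗(0,ω) = (-0.0150052, -1.5951978, 0.8920387, -1.0341107)
q' = normalize(q + ½dt·q⊗(0,ω)) = (0.8636, -0.0793, 0.3646, 0.3391)
a = (0.6000, -5.8000, 0.6000)
p' = p + v·dt = (-1.8920, 1.3360, -2.6560)
new velocity v' = (0.2240, 0.6680, -1.3760)

p' = (-1.8920, 1.3360, -2.6560)
q' = (0.8636, -0.0793, 0.3646, 0.3391)
v' = (0.2240, 0.6680, -1.3760)
ω' = (-0.6910, 1.4179, -1.4028)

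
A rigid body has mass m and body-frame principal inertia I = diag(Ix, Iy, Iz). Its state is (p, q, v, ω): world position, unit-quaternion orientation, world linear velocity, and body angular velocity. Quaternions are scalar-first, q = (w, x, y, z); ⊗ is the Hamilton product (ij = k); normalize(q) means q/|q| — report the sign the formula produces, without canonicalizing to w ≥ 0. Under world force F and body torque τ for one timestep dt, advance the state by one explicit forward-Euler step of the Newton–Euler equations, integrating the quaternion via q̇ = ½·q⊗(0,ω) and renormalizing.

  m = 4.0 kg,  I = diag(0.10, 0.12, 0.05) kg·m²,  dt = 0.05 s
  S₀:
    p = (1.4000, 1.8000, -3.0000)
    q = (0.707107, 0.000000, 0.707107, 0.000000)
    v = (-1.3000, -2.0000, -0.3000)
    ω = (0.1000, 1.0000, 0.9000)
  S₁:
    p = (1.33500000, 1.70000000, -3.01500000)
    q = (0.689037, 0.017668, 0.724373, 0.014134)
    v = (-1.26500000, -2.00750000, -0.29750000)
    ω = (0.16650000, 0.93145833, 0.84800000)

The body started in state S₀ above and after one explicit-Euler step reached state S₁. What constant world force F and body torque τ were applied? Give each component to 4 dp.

F = (2.8000, -0.6000, 0.2000)
τ = (0.0700, -0.1600, -0.0500)

rate change Δω = (0.06650000, -0.06854167, -0.05200000)
precession coupling = (-0.0630, 0.0045, 0.0020)
applied torque τ = (0.0700, -0.1600, -0.0500)
Δv = v₁−v₀ = (0.03500000, -0.00750000, 0.00250000)
applied force F = (2.8000, -0.6000, 0.2000)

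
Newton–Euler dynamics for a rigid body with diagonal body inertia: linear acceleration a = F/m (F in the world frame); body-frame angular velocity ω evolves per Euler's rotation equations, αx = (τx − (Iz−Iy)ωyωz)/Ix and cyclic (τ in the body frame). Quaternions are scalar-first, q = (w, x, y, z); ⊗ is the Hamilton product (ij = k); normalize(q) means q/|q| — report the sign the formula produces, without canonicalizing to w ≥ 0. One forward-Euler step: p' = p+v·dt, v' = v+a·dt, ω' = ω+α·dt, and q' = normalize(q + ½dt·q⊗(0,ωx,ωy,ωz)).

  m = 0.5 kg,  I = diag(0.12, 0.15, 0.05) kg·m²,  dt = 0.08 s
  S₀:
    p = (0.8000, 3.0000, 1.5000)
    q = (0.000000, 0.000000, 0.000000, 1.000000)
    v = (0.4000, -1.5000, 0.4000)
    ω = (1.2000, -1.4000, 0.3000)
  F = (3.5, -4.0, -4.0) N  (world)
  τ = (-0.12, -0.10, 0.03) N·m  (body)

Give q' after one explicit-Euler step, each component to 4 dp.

Hamilton product q⊗(0,ω) = (-0.3000000, 1.4000000, 1.2000000, 0.0000000)
q + ½dt·q⊗(0,ω), renormalized = (-0.0120, 0.0558, 0.0479, 0.9972)

q' = (-0.0120, 0.0558, 0.0479, 0.9972)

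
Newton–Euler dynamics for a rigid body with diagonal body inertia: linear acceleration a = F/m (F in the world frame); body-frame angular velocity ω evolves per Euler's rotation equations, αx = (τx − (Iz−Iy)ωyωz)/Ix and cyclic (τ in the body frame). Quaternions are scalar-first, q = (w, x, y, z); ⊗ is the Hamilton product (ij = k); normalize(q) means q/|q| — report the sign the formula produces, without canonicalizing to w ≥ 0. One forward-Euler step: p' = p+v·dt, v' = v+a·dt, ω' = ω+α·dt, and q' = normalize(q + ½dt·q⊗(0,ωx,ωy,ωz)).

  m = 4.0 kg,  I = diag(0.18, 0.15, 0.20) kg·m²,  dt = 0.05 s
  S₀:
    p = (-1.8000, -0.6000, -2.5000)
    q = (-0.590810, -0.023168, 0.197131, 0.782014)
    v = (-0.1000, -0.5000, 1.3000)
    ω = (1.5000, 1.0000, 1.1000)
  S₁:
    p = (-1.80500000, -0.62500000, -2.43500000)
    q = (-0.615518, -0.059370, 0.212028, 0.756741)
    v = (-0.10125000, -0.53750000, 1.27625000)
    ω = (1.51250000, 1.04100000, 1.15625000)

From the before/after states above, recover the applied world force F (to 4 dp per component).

velocity change Δv = (-0.00125000, -0.03750000, -0.02375000)
F = m·Δv/dt = (-0.1000, -3.0000, -1.9000)

F = (-0.1000, -3.0000, -1.9000)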